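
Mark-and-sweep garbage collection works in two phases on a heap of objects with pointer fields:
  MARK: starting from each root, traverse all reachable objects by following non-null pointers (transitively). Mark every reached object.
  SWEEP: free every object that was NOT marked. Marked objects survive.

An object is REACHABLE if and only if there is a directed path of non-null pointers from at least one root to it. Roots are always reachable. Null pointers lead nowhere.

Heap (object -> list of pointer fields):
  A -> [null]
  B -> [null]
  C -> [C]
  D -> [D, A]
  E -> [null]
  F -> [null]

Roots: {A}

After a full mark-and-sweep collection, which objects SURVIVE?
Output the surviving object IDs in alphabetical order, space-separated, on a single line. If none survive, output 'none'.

Answer: A

Derivation:
Roots: A
Mark A: refs=null, marked=A
Unmarked (collected): B C D E F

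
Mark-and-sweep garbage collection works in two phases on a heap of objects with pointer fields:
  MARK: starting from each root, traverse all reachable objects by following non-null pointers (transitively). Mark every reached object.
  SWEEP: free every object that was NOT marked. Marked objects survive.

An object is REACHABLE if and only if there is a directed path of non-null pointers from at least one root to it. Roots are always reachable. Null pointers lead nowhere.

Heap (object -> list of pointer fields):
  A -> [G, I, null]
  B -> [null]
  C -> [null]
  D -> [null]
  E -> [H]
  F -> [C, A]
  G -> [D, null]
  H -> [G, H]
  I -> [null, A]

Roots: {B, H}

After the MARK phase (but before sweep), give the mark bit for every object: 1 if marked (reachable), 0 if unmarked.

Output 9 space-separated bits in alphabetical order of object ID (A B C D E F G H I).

Answer: 0 1 0 1 0 0 1 1 0

Derivation:
Roots: B H
Mark B: refs=null, marked=B
Mark H: refs=G H, marked=B H
Mark G: refs=D null, marked=B G H
Mark D: refs=null, marked=B D G H
Unmarked (collected): A C E F I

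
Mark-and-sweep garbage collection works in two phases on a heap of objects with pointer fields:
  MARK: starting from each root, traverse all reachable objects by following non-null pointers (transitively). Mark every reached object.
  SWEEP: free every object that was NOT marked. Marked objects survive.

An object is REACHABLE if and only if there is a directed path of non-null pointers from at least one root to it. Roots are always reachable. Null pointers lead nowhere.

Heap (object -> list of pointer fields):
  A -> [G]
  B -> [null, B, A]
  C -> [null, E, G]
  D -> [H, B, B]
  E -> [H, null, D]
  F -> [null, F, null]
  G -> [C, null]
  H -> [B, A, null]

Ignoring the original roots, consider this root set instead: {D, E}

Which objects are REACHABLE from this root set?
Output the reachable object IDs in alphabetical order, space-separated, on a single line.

Answer: A B C D E G H

Derivation:
Roots: D E
Mark D: refs=H B B, marked=D
Mark E: refs=H null D, marked=D E
Mark H: refs=B A null, marked=D E H
Mark B: refs=null B A, marked=B D E H
Mark A: refs=G, marked=A B D E H
Mark G: refs=C null, marked=A B D E G H
Mark C: refs=null E G, marked=A B C D E G H
Unmarked (collected): F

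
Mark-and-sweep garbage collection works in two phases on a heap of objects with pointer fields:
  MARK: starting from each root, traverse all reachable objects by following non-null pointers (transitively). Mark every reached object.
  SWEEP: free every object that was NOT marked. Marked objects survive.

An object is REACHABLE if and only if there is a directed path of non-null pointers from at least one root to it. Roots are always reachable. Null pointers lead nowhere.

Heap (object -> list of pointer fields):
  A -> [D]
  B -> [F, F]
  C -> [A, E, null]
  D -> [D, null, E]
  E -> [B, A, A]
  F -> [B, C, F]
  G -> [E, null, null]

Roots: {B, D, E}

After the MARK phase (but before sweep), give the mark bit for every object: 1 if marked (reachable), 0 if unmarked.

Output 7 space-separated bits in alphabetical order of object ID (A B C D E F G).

Answer: 1 1 1 1 1 1 0

Derivation:
Roots: B D E
Mark B: refs=F F, marked=B
Mark D: refs=D null E, marked=B D
Mark E: refs=B A A, marked=B D E
Mark F: refs=B C F, marked=B D E F
Mark A: refs=D, marked=A B D E F
Mark C: refs=A E null, marked=A B C D E F
Unmarked (collected): G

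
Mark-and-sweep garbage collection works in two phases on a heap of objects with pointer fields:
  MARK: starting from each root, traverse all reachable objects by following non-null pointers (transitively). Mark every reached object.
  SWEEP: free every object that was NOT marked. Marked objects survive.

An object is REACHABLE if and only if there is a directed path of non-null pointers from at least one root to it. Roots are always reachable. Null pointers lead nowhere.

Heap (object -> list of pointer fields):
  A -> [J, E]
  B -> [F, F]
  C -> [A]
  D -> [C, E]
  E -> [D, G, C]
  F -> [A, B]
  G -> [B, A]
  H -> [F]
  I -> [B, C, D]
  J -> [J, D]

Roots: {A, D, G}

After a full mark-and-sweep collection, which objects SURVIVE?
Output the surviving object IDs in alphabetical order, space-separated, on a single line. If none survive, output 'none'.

Answer: A B C D E F G J

Derivation:
Roots: A D G
Mark A: refs=J E, marked=A
Mark D: refs=C E, marked=A D
Mark G: refs=B A, marked=A D G
Mark J: refs=J D, marked=A D G J
Mark E: refs=D G C, marked=A D E G J
Mark C: refs=A, marked=A C D E G J
Mark B: refs=F F, marked=A B C D E G J
Mark F: refs=A B, marked=A B C D E F G J
Unmarked (collected): H I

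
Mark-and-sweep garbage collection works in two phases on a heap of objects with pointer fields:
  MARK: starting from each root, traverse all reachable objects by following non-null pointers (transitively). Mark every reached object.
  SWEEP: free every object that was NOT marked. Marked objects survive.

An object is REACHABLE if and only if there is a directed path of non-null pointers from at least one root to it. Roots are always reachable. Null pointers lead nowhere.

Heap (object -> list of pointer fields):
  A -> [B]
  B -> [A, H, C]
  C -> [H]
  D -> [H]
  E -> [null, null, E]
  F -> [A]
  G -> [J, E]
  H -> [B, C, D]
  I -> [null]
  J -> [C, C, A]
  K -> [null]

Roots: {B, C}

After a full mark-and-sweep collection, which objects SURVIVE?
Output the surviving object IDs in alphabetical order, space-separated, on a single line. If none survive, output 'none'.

Roots: B C
Mark B: refs=A H C, marked=B
Mark C: refs=H, marked=B C
Mark A: refs=B, marked=A B C
Mark H: refs=B C D, marked=A B C H
Mark D: refs=H, marked=A B C D H
Unmarked (collected): E F G I J K

Answer: A B C D H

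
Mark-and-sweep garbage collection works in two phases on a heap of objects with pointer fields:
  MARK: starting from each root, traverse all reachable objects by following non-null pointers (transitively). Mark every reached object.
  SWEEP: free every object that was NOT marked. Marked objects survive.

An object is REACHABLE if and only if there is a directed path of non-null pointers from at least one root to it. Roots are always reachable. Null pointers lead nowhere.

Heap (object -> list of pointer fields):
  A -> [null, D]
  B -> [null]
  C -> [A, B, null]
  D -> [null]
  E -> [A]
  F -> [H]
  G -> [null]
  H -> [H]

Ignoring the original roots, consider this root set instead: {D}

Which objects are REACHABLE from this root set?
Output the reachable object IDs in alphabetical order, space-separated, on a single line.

Answer: D

Derivation:
Roots: D
Mark D: refs=null, marked=D
Unmarked (collected): A B C E F G H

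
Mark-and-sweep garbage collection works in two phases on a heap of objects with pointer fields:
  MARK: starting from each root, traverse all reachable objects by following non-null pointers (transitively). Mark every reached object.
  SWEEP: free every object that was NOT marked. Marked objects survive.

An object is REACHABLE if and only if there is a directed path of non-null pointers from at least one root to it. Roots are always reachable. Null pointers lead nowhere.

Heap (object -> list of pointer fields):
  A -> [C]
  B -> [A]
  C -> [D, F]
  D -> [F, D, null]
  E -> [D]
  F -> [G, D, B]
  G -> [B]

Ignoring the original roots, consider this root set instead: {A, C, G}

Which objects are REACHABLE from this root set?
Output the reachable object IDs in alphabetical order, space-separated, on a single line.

Roots: A C G
Mark A: refs=C, marked=A
Mark C: refs=D F, marked=A C
Mark G: refs=B, marked=A C G
Mark D: refs=F D null, marked=A C D G
Mark F: refs=G D B, marked=A C D F G
Mark B: refs=A, marked=A B C D F G
Unmarked (collected): E

Answer: A B C D F G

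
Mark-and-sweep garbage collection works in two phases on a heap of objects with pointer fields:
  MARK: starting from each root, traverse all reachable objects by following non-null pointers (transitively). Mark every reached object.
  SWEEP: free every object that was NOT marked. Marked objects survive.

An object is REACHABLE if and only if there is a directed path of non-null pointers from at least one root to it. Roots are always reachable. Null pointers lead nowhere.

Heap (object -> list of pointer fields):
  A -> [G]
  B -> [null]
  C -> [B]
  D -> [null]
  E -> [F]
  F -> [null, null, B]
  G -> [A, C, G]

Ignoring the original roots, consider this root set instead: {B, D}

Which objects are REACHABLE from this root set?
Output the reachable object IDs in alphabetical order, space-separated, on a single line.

Roots: B D
Mark B: refs=null, marked=B
Mark D: refs=null, marked=B D
Unmarked (collected): A C E F G

Answer: B D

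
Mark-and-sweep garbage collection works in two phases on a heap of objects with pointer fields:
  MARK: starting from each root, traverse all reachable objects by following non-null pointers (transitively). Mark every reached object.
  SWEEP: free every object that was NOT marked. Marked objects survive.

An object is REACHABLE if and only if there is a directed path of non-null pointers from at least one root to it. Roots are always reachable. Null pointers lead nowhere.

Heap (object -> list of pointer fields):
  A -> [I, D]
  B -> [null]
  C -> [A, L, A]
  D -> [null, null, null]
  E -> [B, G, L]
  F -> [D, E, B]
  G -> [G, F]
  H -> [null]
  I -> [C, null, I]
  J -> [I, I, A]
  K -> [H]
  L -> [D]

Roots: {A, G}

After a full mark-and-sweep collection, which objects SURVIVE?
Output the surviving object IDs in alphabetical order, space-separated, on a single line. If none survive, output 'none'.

Answer: A B C D E F G I L

Derivation:
Roots: A G
Mark A: refs=I D, marked=A
Mark G: refs=G F, marked=A G
Mark I: refs=C null I, marked=A G I
Mark D: refs=null null null, marked=A D G I
Mark F: refs=D E B, marked=A D F G I
Mark C: refs=A L A, marked=A C D F G I
Mark E: refs=B G L, marked=A C D E F G I
Mark B: refs=null, marked=A B C D E F G I
Mark L: refs=D, marked=A B C D E F G I L
Unmarked (collected): H J K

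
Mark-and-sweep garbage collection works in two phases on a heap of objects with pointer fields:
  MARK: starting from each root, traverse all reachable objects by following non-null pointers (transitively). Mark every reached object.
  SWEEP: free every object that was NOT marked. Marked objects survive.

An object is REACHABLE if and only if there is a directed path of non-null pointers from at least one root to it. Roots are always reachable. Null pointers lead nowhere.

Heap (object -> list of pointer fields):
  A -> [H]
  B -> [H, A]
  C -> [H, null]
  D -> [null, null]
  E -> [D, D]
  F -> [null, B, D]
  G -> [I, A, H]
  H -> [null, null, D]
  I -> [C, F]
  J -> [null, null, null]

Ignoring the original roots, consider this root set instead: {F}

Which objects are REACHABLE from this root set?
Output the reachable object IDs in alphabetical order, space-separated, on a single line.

Roots: F
Mark F: refs=null B D, marked=F
Mark B: refs=H A, marked=B F
Mark D: refs=null null, marked=B D F
Mark H: refs=null null D, marked=B D F H
Mark A: refs=H, marked=A B D F H
Unmarked (collected): C E G I J

Answer: A B D F H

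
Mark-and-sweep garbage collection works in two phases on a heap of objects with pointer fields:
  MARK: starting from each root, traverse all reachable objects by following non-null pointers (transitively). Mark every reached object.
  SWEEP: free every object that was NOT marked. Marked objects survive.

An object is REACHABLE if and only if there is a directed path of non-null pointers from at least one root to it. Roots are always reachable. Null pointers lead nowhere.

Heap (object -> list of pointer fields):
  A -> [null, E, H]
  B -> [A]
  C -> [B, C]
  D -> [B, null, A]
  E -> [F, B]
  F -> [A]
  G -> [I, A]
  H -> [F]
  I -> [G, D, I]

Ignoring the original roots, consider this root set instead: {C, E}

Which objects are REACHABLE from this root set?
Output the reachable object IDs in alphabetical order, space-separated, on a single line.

Answer: A B C E F H

Derivation:
Roots: C E
Mark C: refs=B C, marked=C
Mark E: refs=F B, marked=C E
Mark B: refs=A, marked=B C E
Mark F: refs=A, marked=B C E F
Mark A: refs=null E H, marked=A B C E F
Mark H: refs=F, marked=A B C E F H
Unmarked (collected): D G I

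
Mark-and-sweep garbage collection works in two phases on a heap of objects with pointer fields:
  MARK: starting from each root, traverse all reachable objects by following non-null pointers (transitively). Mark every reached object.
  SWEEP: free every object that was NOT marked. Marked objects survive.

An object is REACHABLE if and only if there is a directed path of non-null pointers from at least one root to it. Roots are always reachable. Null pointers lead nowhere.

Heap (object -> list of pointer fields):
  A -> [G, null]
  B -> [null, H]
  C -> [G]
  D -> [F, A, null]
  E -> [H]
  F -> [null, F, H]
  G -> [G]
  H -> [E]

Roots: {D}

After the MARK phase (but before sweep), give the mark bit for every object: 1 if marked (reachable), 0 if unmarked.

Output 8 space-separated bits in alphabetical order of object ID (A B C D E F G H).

Roots: D
Mark D: refs=F A null, marked=D
Mark F: refs=null F H, marked=D F
Mark A: refs=G null, marked=A D F
Mark H: refs=E, marked=A D F H
Mark G: refs=G, marked=A D F G H
Mark E: refs=H, marked=A D E F G H
Unmarked (collected): B C

Answer: 1 0 0 1 1 1 1 1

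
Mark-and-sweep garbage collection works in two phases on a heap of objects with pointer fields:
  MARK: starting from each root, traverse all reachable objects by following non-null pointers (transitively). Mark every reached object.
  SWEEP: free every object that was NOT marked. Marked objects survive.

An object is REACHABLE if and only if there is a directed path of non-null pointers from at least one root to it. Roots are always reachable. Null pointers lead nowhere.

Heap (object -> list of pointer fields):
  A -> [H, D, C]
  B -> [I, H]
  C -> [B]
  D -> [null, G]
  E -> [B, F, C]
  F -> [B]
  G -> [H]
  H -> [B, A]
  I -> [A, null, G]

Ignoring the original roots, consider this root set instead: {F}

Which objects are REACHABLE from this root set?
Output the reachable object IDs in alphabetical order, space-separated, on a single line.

Roots: F
Mark F: refs=B, marked=F
Mark B: refs=I H, marked=B F
Mark I: refs=A null G, marked=B F I
Mark H: refs=B A, marked=B F H I
Mark A: refs=H D C, marked=A B F H I
Mark G: refs=H, marked=A B F G H I
Mark D: refs=null G, marked=A B D F G H I
Mark C: refs=B, marked=A B C D F G H I
Unmarked (collected): E

Answer: A B C D F G H I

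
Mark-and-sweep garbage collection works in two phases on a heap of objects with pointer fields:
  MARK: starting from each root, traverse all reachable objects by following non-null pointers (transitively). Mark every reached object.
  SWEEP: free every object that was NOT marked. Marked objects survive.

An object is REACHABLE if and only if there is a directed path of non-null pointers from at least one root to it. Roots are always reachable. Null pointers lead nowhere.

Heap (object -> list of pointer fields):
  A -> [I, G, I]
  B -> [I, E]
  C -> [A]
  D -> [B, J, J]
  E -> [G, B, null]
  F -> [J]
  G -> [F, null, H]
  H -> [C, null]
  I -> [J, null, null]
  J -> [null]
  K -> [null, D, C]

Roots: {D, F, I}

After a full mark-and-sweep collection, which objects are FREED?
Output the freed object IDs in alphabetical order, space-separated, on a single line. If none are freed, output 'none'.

Roots: D F I
Mark D: refs=B J J, marked=D
Mark F: refs=J, marked=D F
Mark I: refs=J null null, marked=D F I
Mark B: refs=I E, marked=B D F I
Mark J: refs=null, marked=B D F I J
Mark E: refs=G B null, marked=B D E F I J
Mark G: refs=F null H, marked=B D E F G I J
Mark H: refs=C null, marked=B D E F G H I J
Mark C: refs=A, marked=B C D E F G H I J
Mark A: refs=I G I, marked=A B C D E F G H I J
Unmarked (collected): K

Answer: K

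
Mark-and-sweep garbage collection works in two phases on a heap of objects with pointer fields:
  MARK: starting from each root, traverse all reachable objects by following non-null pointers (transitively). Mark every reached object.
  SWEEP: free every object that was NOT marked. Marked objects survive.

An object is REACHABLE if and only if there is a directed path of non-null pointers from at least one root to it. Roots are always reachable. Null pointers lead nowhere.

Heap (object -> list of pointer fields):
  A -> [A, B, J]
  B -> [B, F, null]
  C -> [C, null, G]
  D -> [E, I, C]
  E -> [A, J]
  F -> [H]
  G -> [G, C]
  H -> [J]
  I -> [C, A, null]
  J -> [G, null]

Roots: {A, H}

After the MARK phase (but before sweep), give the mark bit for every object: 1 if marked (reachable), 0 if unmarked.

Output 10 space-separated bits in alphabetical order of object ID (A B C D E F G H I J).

Answer: 1 1 1 0 0 1 1 1 0 1

Derivation:
Roots: A H
Mark A: refs=A B J, marked=A
Mark H: refs=J, marked=A H
Mark B: refs=B F null, marked=A B H
Mark J: refs=G null, marked=A B H J
Mark F: refs=H, marked=A B F H J
Mark G: refs=G C, marked=A B F G H J
Mark C: refs=C null G, marked=A B C F G H J
Unmarked (collected): D E I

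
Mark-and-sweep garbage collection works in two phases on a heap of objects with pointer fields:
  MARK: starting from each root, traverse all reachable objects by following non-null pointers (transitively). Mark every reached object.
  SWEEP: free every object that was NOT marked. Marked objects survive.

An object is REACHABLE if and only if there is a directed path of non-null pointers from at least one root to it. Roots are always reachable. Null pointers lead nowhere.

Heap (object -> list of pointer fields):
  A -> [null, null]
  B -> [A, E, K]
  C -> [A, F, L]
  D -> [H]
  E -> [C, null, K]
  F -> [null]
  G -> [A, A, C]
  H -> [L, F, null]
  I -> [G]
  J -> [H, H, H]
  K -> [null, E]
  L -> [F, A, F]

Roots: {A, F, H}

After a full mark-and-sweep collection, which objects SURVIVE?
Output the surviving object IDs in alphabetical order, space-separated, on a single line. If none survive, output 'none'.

Answer: A F H L

Derivation:
Roots: A F H
Mark A: refs=null null, marked=A
Mark F: refs=null, marked=A F
Mark H: refs=L F null, marked=A F H
Mark L: refs=F A F, marked=A F H L
Unmarked (collected): B C D E G I J K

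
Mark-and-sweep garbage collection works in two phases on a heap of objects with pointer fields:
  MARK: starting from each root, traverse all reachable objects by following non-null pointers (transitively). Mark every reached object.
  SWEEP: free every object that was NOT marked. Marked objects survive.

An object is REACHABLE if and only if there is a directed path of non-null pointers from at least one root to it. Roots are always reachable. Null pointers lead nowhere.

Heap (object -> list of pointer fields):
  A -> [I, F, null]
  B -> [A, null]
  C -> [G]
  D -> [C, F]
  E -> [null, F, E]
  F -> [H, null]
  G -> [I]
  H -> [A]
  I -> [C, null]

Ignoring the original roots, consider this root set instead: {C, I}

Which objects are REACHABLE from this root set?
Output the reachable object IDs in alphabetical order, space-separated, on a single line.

Answer: C G I

Derivation:
Roots: C I
Mark C: refs=G, marked=C
Mark I: refs=C null, marked=C I
Mark G: refs=I, marked=C G I
Unmarked (collected): A B D E F H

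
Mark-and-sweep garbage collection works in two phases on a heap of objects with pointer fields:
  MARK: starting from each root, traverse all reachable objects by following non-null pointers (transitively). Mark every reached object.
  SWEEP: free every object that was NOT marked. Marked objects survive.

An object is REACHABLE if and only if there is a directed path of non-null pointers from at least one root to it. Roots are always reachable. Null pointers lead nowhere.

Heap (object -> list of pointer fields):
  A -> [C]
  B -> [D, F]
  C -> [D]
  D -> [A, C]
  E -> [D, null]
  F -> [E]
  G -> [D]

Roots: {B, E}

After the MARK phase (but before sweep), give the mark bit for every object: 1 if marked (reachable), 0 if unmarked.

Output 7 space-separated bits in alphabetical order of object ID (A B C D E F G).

Answer: 1 1 1 1 1 1 0

Derivation:
Roots: B E
Mark B: refs=D F, marked=B
Mark E: refs=D null, marked=B E
Mark D: refs=A C, marked=B D E
Mark F: refs=E, marked=B D E F
Mark A: refs=C, marked=A B D E F
Mark C: refs=D, marked=A B C D E F
Unmarked (collected): G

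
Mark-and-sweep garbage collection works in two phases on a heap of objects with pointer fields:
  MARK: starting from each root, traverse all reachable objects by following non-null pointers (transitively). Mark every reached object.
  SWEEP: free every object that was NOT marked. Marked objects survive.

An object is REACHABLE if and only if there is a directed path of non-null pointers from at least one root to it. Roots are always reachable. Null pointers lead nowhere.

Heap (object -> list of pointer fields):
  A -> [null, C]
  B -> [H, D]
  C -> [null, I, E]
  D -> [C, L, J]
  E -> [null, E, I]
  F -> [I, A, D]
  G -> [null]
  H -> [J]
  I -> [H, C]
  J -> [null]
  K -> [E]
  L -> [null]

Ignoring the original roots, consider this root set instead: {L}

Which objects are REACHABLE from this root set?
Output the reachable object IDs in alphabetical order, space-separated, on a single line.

Answer: L

Derivation:
Roots: L
Mark L: refs=null, marked=L
Unmarked (collected): A B C D E F G H I J K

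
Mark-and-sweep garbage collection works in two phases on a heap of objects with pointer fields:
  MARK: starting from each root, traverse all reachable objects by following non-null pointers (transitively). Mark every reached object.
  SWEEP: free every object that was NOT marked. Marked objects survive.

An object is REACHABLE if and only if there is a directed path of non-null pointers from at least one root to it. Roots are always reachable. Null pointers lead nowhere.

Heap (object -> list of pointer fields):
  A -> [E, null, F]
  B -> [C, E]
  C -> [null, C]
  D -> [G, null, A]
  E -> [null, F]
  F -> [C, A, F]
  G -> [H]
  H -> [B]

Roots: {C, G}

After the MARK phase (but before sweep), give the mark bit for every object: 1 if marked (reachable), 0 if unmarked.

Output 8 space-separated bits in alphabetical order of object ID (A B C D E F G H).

Answer: 1 1 1 0 1 1 1 1

Derivation:
Roots: C G
Mark C: refs=null C, marked=C
Mark G: refs=H, marked=C G
Mark H: refs=B, marked=C G H
Mark B: refs=C E, marked=B C G H
Mark E: refs=null F, marked=B C E G H
Mark F: refs=C A F, marked=B C E F G H
Mark A: refs=E null F, marked=A B C E F G H
Unmarked (collected): D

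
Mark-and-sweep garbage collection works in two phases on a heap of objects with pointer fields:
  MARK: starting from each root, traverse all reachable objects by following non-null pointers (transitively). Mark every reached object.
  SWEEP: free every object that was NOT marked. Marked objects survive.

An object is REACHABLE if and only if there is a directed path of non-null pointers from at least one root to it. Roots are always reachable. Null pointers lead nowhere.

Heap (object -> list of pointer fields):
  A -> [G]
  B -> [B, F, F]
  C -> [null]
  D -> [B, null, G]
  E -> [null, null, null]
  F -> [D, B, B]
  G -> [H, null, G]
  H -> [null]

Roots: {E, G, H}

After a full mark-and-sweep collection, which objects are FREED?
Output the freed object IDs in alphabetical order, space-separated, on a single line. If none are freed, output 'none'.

Answer: A B C D F

Derivation:
Roots: E G H
Mark E: refs=null null null, marked=E
Mark G: refs=H null G, marked=E G
Mark H: refs=null, marked=E G H
Unmarked (collected): A B C D F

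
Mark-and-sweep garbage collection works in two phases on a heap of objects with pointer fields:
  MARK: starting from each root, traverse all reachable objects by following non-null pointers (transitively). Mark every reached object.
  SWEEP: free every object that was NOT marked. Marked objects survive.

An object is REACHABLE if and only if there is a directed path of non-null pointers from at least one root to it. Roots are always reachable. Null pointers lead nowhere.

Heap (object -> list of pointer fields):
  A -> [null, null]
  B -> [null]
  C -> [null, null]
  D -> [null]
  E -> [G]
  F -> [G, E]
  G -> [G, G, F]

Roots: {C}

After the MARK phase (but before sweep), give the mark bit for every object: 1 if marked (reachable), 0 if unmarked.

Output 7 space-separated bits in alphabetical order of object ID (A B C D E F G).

Answer: 0 0 1 0 0 0 0

Derivation:
Roots: C
Mark C: refs=null null, marked=C
Unmarked (collected): A B D E F G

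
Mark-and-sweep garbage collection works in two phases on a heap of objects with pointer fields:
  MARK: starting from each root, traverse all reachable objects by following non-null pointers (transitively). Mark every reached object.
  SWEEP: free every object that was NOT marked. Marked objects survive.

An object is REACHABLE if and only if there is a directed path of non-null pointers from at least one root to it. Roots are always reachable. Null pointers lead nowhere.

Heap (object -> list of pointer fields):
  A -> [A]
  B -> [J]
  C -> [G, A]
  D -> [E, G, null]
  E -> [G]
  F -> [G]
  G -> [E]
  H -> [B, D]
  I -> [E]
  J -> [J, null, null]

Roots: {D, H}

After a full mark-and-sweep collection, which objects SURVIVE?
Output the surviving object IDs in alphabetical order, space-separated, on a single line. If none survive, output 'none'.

Roots: D H
Mark D: refs=E G null, marked=D
Mark H: refs=B D, marked=D H
Mark E: refs=G, marked=D E H
Mark G: refs=E, marked=D E G H
Mark B: refs=J, marked=B D E G H
Mark J: refs=J null null, marked=B D E G H J
Unmarked (collected): A C F I

Answer: B D E G H J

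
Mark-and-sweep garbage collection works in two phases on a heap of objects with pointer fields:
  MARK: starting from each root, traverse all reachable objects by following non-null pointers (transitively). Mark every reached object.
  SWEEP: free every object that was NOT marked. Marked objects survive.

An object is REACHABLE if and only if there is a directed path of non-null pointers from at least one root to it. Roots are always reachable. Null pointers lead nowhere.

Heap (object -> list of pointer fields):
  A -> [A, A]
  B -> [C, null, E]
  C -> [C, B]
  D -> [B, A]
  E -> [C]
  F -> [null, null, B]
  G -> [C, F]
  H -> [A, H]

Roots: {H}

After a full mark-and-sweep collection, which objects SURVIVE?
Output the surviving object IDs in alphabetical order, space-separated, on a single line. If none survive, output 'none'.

Answer: A H

Derivation:
Roots: H
Mark H: refs=A H, marked=H
Mark A: refs=A A, marked=A H
Unmarked (collected): B C D E F G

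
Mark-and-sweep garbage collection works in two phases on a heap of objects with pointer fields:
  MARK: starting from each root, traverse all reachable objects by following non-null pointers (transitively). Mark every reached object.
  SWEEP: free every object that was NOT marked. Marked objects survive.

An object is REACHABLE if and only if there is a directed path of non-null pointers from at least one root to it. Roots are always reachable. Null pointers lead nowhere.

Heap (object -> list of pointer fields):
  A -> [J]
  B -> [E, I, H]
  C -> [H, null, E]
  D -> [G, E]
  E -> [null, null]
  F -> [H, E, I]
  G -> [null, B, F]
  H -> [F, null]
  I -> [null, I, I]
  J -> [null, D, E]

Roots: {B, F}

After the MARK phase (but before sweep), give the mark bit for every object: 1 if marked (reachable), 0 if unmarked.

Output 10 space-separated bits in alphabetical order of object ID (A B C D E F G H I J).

Answer: 0 1 0 0 1 1 0 1 1 0

Derivation:
Roots: B F
Mark B: refs=E I H, marked=B
Mark F: refs=H E I, marked=B F
Mark E: refs=null null, marked=B E F
Mark I: refs=null I I, marked=B E F I
Mark H: refs=F null, marked=B E F H I
Unmarked (collected): A C D G J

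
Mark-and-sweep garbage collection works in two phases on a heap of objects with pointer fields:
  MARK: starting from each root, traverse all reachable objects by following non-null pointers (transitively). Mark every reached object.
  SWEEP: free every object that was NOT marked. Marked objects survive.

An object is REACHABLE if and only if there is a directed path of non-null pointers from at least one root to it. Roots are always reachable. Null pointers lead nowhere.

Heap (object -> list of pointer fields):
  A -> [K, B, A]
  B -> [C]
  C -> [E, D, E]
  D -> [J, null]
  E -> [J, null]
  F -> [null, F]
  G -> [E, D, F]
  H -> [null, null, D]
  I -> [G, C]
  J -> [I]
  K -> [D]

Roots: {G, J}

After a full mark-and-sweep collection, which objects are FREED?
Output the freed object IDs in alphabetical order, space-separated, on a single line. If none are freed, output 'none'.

Roots: G J
Mark G: refs=E D F, marked=G
Mark J: refs=I, marked=G J
Mark E: refs=J null, marked=E G J
Mark D: refs=J null, marked=D E G J
Mark F: refs=null F, marked=D E F G J
Mark I: refs=G C, marked=D E F G I J
Mark C: refs=E D E, marked=C D E F G I J
Unmarked (collected): A B H K

Answer: A B H K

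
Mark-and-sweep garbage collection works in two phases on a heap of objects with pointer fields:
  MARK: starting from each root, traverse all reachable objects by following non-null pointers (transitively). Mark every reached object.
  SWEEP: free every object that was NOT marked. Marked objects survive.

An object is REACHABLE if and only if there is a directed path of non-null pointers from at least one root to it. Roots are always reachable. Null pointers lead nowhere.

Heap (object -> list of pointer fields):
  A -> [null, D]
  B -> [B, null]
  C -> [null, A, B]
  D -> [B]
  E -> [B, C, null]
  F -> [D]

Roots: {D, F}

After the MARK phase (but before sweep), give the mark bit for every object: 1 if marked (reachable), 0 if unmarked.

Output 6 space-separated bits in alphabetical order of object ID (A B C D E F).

Answer: 0 1 0 1 0 1

Derivation:
Roots: D F
Mark D: refs=B, marked=D
Mark F: refs=D, marked=D F
Mark B: refs=B null, marked=B D F
Unmarked (collected): A C E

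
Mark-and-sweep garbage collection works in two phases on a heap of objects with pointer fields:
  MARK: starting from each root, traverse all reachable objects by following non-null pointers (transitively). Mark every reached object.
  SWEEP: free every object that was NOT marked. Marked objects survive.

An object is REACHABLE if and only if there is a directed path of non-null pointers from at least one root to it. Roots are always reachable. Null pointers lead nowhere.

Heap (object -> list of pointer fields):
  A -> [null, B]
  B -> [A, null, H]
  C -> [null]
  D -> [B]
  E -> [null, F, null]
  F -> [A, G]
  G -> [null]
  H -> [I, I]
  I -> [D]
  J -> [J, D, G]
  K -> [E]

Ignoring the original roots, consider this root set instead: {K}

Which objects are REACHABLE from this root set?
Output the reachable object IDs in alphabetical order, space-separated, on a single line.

Roots: K
Mark K: refs=E, marked=K
Mark E: refs=null F null, marked=E K
Mark F: refs=A G, marked=E F K
Mark A: refs=null B, marked=A E F K
Mark G: refs=null, marked=A E F G K
Mark B: refs=A null H, marked=A B E F G K
Mark H: refs=I I, marked=A B E F G H K
Mark I: refs=D, marked=A B E F G H I K
Mark D: refs=B, marked=A B D E F G H I K
Unmarked (collected): C J

Answer: A B D E F G H I K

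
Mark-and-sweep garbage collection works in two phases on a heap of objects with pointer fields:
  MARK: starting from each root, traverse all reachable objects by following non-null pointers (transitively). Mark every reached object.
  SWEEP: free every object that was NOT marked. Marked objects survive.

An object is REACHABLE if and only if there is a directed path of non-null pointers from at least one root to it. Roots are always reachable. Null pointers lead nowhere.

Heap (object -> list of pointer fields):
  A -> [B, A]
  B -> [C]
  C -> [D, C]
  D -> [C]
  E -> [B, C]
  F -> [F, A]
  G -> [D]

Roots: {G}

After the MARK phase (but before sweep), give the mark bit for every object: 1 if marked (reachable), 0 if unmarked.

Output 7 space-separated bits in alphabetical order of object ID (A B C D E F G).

Roots: G
Mark G: refs=D, marked=G
Mark D: refs=C, marked=D G
Mark C: refs=D C, marked=C D G
Unmarked (collected): A B E F

Answer: 0 0 1 1 0 0 1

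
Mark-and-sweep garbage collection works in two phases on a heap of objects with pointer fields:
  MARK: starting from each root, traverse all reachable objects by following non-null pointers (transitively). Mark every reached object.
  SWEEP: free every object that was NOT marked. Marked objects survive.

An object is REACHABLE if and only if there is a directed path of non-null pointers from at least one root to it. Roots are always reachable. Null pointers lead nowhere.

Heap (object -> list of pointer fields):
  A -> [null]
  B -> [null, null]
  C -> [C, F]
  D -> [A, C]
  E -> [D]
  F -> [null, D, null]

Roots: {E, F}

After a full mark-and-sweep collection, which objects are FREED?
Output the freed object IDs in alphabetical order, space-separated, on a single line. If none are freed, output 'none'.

Answer: B

Derivation:
Roots: E F
Mark E: refs=D, marked=E
Mark F: refs=null D null, marked=E F
Mark D: refs=A C, marked=D E F
Mark A: refs=null, marked=A D E F
Mark C: refs=C F, marked=A C D E F
Unmarked (collected): B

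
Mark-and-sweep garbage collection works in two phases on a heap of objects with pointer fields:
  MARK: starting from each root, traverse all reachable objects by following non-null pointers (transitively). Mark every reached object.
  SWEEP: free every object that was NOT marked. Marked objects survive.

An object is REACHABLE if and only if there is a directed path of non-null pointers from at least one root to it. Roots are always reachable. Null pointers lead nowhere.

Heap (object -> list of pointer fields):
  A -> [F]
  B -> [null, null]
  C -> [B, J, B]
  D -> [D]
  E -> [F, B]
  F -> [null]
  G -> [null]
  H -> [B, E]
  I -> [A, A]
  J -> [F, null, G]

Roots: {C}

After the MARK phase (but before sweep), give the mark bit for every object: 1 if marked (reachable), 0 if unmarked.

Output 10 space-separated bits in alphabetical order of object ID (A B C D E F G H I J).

Roots: C
Mark C: refs=B J B, marked=C
Mark B: refs=null null, marked=B C
Mark J: refs=F null G, marked=B C J
Mark F: refs=null, marked=B C F J
Mark G: refs=null, marked=B C F G J
Unmarked (collected): A D E H I

Answer: 0 1 1 0 0 1 1 0 0 1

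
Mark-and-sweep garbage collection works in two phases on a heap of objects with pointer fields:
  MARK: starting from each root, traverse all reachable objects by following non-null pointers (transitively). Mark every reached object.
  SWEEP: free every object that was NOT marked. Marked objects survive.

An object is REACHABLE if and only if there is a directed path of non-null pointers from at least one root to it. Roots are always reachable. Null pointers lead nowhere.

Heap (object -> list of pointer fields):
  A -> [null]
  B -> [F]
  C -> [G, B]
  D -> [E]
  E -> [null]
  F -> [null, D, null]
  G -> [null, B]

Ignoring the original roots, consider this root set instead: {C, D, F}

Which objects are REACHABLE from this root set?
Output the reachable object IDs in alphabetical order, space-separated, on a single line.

Answer: B C D E F G

Derivation:
Roots: C D F
Mark C: refs=G B, marked=C
Mark D: refs=E, marked=C D
Mark F: refs=null D null, marked=C D F
Mark G: refs=null B, marked=C D F G
Mark B: refs=F, marked=B C D F G
Mark E: refs=null, marked=B C D E F G
Unmarked (collected): A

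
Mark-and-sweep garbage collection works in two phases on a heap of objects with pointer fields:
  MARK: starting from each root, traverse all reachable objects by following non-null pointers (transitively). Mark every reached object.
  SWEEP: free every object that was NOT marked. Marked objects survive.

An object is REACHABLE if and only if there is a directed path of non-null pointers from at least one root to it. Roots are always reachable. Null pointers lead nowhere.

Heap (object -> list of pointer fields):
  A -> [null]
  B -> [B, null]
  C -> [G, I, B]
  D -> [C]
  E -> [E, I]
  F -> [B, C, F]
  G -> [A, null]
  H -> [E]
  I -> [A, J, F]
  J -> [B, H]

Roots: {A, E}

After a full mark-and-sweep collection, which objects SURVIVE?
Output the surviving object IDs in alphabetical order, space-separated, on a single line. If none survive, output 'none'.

Answer: A B C E F G H I J

Derivation:
Roots: A E
Mark A: refs=null, marked=A
Mark E: refs=E I, marked=A E
Mark I: refs=A J F, marked=A E I
Mark J: refs=B H, marked=A E I J
Mark F: refs=B C F, marked=A E F I J
Mark B: refs=B null, marked=A B E F I J
Mark H: refs=E, marked=A B E F H I J
Mark C: refs=G I B, marked=A B C E F H I J
Mark G: refs=A null, marked=A B C E F G H I J
Unmarked (collected): D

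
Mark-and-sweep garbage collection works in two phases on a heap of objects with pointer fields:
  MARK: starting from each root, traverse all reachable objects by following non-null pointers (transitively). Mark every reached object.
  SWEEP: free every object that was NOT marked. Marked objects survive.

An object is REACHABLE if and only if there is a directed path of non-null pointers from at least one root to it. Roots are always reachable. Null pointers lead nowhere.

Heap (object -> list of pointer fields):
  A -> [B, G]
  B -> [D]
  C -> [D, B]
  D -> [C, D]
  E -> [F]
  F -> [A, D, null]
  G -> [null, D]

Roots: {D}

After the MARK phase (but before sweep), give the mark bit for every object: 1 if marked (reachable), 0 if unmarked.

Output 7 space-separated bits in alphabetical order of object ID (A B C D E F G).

Answer: 0 1 1 1 0 0 0

Derivation:
Roots: D
Mark D: refs=C D, marked=D
Mark C: refs=D B, marked=C D
Mark B: refs=D, marked=B C D
Unmarked (collected): A E F G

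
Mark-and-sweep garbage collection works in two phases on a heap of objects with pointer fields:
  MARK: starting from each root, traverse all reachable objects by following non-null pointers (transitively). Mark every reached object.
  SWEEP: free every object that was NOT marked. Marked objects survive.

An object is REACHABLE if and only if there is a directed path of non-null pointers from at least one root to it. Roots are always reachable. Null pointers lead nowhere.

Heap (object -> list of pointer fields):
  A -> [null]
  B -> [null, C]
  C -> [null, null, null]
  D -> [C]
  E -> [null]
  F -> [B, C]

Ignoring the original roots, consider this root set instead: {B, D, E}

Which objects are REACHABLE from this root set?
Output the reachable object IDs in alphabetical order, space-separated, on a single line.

Answer: B C D E

Derivation:
Roots: B D E
Mark B: refs=null C, marked=B
Mark D: refs=C, marked=B D
Mark E: refs=null, marked=B D E
Mark C: refs=null null null, marked=B C D E
Unmarked (collected): A F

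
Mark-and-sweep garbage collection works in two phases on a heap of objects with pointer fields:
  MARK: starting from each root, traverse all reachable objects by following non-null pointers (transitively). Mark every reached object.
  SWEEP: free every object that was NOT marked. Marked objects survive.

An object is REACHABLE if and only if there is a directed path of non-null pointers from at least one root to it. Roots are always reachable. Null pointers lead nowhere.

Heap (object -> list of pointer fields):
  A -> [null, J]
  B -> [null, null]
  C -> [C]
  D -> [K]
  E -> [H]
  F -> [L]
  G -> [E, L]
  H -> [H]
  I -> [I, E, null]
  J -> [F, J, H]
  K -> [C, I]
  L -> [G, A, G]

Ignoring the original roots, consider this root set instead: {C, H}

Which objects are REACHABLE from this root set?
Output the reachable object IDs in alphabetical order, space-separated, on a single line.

Roots: C H
Mark C: refs=C, marked=C
Mark H: refs=H, marked=C H
Unmarked (collected): A B D E F G I J K L

Answer: C H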